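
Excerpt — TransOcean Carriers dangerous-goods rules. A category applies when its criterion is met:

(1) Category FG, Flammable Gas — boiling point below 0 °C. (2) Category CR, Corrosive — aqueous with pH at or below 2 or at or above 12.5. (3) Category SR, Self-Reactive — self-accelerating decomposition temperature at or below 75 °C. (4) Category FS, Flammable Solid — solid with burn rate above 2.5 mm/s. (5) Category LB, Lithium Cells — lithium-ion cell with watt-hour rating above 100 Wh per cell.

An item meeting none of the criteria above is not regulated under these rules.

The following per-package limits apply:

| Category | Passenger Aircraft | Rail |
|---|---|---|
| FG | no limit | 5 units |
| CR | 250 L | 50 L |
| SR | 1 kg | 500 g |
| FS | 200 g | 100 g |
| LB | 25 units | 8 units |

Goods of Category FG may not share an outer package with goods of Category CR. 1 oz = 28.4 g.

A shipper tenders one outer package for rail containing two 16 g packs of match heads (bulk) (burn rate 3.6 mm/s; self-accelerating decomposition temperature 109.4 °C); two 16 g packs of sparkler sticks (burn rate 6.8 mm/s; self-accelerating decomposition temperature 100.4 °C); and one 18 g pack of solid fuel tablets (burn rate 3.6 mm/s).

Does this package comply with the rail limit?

Yes

The match heads (bulk) have burn rate 3.6 mm/s, which is > 2.5 mm/s, so they are Category FS (Flammable Solid).
With burn rate 6.8 mm/s (> 2.5 mm/s), the sparkler sticks fall in Category FS.
With burn rate 3.6 mm/s (> 2.5 mm/s), the solid fuel tablets fall in Category FS.
Category FS net quantity: (two 16 g packs = 32 g) + (two 16 g packs = 32 g) + 18 g = 82 g.
82 g ≤ 100 g (rail limit, Category FS) — within limit.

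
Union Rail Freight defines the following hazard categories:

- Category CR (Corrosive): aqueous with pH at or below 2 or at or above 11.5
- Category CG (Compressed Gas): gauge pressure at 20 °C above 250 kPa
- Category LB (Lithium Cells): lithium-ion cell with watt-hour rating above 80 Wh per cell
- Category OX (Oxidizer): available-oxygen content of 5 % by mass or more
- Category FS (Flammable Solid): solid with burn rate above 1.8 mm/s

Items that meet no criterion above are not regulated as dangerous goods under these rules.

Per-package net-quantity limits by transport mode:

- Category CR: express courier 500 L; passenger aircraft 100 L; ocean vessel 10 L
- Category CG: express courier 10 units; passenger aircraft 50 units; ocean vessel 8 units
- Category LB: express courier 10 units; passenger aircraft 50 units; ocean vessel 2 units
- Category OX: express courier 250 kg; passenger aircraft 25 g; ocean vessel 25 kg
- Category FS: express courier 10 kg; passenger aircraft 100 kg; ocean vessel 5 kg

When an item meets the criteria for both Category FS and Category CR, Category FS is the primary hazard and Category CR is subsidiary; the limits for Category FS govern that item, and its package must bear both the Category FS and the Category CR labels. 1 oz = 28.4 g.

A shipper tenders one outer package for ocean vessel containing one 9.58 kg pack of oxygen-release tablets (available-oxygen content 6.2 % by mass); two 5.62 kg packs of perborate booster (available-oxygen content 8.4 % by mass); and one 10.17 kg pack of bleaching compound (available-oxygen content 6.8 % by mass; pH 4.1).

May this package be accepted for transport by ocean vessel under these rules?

Oxygen-release tablets: available-oxygen content 6.2 % by mass ≥ 5 % by mass → Category OX (Oxidizer).
Available-oxygen content 8.4 % by mass meets the Category OX criterion (Oxidizer), so the perborate booster is Category OX.
The bleaching compound has available-oxygen content 6.8 % by mass, which is ≥ 5 % by mass, so it is Category OX (Oxidizer).
Total Category OX: 9.58 kg + (two 5.62 kg packs = 11.24 kg) + 10.17 kg = 30.99 kg.
30.99 kg > 25 kg (ocean vessel limit, Category OX) — over the limit.

No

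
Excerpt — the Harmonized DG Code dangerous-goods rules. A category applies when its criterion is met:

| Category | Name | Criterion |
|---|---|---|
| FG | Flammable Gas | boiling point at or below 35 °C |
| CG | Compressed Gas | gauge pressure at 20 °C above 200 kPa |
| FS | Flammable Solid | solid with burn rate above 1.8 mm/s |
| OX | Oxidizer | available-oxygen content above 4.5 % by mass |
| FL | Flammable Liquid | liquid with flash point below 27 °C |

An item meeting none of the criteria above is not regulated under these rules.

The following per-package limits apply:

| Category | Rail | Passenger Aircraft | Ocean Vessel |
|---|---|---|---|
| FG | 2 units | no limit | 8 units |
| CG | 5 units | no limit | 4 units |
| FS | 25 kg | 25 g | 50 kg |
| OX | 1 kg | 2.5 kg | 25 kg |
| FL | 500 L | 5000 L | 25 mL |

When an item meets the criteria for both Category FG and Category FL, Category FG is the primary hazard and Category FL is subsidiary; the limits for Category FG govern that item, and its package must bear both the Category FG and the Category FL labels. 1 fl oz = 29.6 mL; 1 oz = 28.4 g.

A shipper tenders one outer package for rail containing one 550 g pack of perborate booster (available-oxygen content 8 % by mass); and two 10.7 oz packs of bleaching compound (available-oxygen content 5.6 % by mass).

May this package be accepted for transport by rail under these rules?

Perborate booster: available-oxygen content 8 % by mass > 4.5 % by mass → Category OX (Oxidizer).
Bleaching compound: available-oxygen content 5.6 % by mass > 4.5 % by mass → Category OX (Oxidizer).
Category OX net quantity: 550 g + (two 10.7 oz packs = 607.76 g) = 1157.76 g.
1157.76 g exceeds the rail limit of 1 kg for Category OX.

No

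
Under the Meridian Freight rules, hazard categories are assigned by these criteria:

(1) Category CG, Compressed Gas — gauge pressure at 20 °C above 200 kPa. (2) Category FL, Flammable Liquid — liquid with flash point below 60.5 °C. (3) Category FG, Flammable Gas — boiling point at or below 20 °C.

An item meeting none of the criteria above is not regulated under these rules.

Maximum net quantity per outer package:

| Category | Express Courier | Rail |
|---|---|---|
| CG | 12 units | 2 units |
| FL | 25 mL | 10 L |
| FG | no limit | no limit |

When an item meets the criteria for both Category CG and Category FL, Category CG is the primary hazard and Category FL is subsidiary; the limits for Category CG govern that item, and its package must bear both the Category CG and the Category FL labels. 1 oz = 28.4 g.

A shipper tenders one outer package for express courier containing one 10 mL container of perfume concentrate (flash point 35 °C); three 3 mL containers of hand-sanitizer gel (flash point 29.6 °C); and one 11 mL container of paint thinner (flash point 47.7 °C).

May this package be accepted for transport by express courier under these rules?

Flash point 35 °C meets the Category FL criterion (Flammable Liquid), so the perfume concentrate is Category FL.
Flash point 29.6 °C meets the Category FL criterion (Flammable Liquid), so the hand-sanitizer gel is Category FL.
The paint thinner has flash point 47.7 °C, which is < 60.5 °C, so it is Category FL (Flammable Liquid).
Total Category FL: 10 mL + (three 3 mL containers = 9 mL) + 11 mL = 30 mL.
30 mL exceeds the express courier limit of 25 mL for Category FL.

No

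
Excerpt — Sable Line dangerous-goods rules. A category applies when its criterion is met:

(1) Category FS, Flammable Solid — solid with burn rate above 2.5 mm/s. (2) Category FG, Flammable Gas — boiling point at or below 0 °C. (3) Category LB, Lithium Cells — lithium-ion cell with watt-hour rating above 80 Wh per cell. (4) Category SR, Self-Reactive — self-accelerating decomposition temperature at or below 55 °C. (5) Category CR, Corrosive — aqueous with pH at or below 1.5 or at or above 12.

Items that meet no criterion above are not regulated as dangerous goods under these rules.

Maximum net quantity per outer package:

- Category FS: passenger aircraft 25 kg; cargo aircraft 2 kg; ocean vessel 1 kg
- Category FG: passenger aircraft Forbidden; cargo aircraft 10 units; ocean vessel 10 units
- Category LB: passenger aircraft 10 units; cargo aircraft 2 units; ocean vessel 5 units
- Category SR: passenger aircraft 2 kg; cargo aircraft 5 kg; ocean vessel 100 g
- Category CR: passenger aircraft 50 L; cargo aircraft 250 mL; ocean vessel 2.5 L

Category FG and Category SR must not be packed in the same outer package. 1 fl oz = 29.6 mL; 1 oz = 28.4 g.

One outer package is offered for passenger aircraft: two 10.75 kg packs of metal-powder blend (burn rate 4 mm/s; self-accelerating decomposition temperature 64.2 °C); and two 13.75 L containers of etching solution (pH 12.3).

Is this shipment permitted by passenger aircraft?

Metal-powder blend: burn rate 4 mm/s > 2.5 mm/s → Category FS (Flammable Solid).
Etching solution: pH 12.3 ≥ 12 → Category CR (Corrosive).
Category CR quantity: two 13.75 L containers = 27.5 L.
27.5 L ≤ 50 L (passenger aircraft limit, Category CR) — within limit.
Category FS quantity: two 10.75 kg packs = 21.5 kg.
21.5 kg is within the passenger aircraft limit of 25 kg for Category FS.
The segregation rule (Category FG with Category SR) does not apply to Category CR with Category FS.
Every hazard category is within its passenger aircraft limit and no segregation rule is violated.

Yes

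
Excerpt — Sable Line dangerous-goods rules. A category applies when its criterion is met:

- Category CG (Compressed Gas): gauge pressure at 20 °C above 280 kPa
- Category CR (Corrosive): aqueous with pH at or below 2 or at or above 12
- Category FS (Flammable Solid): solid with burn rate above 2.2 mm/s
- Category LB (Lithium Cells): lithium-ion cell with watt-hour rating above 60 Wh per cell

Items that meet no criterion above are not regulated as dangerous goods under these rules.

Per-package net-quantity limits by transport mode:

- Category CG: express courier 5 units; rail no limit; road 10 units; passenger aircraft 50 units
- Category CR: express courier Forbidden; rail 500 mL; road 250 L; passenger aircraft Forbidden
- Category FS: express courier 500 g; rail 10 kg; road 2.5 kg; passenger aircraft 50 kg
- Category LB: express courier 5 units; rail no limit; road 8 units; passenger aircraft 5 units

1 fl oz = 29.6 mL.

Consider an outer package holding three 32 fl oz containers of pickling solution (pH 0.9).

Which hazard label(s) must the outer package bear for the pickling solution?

Category CR

With pH 0.9 (≤ 2), the pickling solution falls in Category CR.
Only the Category CR label is required.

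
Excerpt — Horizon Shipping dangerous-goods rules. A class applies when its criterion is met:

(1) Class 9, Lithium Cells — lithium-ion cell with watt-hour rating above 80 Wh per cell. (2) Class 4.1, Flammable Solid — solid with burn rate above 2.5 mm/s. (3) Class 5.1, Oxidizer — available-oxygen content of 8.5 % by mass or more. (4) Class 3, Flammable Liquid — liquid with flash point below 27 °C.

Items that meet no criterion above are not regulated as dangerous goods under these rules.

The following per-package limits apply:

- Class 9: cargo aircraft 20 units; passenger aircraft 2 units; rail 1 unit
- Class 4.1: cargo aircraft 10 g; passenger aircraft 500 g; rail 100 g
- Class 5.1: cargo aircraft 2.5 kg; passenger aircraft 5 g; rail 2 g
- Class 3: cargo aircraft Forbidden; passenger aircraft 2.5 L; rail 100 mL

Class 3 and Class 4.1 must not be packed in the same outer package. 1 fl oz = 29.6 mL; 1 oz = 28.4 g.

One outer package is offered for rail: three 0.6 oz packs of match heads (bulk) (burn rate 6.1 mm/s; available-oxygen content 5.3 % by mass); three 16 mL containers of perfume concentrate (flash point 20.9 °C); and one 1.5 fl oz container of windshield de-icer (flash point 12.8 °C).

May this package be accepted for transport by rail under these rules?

No

With burn rate 6.1 mm/s (> 2.5 mm/s), the match heads (bulk) fall in Class 4.1.
Perfume concentrate: flash point 20.9 °C < 27 °C → Class 3 (Flammable Liquid).
Flash point 12.8 °C meets the Class 3 criterion (Flammable Liquid), so the windshield de-icer is Class 3.
Total Class 3: (three 16 mL containers = 48 mL) + (one 1.5 fl oz container = 44.4 mL) = 92.4 mL.
That is within the Class 3 rail limit of 100 mL.
Class 4.1 quantity: three 0.6 oz packs = 51.12 g.
51.12 g ≤ 100 g (rail limit, Class 4.1) — within limit.
Class 3 and Class 4.1 may not share an outer package.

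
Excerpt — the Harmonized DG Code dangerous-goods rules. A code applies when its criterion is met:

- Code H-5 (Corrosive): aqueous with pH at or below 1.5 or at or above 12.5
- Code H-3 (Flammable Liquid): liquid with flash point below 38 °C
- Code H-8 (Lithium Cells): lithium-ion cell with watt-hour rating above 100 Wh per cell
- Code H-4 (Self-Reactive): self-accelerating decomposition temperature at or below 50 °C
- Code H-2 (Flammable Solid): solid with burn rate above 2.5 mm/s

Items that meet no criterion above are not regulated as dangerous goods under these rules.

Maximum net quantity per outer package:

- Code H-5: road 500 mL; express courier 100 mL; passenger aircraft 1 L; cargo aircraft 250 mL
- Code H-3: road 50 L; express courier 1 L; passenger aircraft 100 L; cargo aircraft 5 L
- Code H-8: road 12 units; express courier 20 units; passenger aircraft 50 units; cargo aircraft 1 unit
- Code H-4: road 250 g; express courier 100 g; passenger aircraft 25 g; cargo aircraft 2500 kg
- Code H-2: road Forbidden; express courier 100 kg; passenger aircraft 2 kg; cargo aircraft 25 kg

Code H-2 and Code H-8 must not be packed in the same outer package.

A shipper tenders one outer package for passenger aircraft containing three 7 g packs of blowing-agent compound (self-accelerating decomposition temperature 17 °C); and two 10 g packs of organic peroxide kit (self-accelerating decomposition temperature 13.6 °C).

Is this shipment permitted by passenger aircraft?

No

Blowing-agent compound: self-accelerating decomposition temperature 17 °C ≤ 50 °C → Code H-4 (Self-Reactive).
With self-accelerating decomposition temperature 13.6 °C (≤ 50 °C), the organic peroxide kit falls in Code H-4.
Code H-4 net quantity: (three 7 g packs = 21 g) + (two 10 g packs = 20 g) = 41 g.
41 g > 25 g (passenger aircraft limit, Code H-4) — over the limit.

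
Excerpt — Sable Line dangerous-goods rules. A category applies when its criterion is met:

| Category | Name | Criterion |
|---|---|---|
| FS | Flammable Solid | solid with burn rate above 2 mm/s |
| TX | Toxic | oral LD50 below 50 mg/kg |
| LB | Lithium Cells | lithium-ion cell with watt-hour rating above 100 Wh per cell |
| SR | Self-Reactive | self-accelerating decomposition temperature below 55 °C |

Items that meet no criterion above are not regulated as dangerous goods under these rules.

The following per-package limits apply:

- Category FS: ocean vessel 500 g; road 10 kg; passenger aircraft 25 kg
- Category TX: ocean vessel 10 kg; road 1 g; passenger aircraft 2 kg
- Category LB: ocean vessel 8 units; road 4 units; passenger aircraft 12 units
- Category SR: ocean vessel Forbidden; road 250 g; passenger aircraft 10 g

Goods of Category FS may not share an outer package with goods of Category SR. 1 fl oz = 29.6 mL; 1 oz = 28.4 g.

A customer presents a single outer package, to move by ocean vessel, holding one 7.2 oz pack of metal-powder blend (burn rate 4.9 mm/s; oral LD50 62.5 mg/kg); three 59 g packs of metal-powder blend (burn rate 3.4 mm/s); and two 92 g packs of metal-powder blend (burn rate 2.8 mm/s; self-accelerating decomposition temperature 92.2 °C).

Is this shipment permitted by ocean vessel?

No

Metal-powder blend: burn rate 4.9 mm/s > 2 mm/s → Category FS (Flammable Solid).
Burn rate 3.4 mm/s meets the Category FS criterion (Flammable Solid), so the metal-powder blend is Category FS.
The metal-powder blend has burn rate 2.8 mm/s, which is > 2 mm/s, so it is Category FS (Flammable Solid).
Total Category FS: (one 7.2 oz pack = 204.48 g) + (three 59 g packs = 177 g) + (two 92 g packs = 184 g) = 565.48 g.
565.48 g exceeds the ocean vessel limit of 500 g for Category FS.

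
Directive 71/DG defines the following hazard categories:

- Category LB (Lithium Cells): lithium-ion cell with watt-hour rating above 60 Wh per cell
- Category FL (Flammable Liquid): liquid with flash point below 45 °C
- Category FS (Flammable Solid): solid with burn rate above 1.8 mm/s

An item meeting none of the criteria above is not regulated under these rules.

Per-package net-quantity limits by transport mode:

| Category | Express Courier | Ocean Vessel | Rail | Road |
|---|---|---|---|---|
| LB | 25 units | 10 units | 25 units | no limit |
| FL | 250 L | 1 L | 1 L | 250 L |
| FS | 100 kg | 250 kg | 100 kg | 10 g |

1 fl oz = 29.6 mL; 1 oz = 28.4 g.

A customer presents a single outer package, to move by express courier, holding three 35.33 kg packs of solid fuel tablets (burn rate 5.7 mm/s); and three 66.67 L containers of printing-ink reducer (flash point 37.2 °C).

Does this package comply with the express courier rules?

No

With burn rate 5.7 mm/s (> 1.8 mm/s), the solid fuel tablets fall in Category FS.
With flash point 37.2 °C (< 45 °C), the printing-ink reducer falls in Category FL.
Category FL quantity: three 66.67 L containers = 200.01 L.
200.01 L ≤ 250 L (express courier limit, Category FL) — within limit.
Category FS quantity: three 35.33 kg packs = 105.99 kg.
105.99 kg exceeds the express courier limit of 100 kg for Category FS.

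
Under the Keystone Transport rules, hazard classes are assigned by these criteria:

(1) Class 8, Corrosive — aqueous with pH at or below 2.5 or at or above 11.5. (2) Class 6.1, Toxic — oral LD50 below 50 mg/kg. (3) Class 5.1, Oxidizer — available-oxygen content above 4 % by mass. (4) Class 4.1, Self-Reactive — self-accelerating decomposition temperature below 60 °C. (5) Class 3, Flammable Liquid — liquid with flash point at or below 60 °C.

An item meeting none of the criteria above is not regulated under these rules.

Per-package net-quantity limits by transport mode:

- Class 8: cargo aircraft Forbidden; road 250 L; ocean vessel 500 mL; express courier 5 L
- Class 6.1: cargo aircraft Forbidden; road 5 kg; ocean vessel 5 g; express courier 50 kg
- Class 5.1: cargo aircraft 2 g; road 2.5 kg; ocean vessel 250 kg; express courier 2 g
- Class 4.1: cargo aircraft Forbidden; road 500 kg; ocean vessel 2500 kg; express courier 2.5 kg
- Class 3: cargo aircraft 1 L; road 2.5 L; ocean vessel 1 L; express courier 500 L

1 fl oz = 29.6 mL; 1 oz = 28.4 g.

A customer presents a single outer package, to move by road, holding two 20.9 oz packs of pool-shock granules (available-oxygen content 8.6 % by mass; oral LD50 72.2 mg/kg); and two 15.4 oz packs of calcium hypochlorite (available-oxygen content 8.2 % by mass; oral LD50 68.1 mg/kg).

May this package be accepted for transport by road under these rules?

The pool-shock granules have available-oxygen content 8.6 % by mass, which is > 4 % by mass, so they are Class 5.1 (Oxidizer).
The calcium hypochlorite has available-oxygen content 8.2 % by mass, which is > 4 % by mass, so it is Class 5.1 (Oxidizer).
Total Class 5.1: (two 20.9 oz packs = 1187.12 g) + (two 15.4 oz packs = 874.72 g) = 2061.84 g.
That is within the Class 5.1 road limit of 2.5 kg.

Yes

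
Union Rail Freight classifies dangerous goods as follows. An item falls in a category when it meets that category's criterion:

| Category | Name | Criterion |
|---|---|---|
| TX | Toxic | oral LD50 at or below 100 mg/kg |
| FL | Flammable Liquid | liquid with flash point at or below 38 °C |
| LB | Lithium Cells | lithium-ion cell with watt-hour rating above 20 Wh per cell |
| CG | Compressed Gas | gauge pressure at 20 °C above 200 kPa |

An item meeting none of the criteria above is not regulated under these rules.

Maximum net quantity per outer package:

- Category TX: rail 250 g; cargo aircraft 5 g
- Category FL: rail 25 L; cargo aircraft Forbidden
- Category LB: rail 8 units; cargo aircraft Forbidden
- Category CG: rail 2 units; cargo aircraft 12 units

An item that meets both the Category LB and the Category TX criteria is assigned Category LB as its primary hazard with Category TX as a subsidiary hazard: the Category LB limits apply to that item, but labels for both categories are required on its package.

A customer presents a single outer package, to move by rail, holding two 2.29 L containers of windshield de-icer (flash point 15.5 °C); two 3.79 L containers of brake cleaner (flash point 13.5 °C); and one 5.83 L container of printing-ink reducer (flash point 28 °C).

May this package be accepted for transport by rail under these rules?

The windshield de-icer has flash point 15.5 °C, which is ≤ 38 °C, so it is Category FL (Flammable Liquid).
With flash point 13.5 °C (≤ 38 °C), the brake cleaner falls in Category FL.
The printing-ink reducer has flash point 28 °C, which is ≤ 38 °C, so it is Category FL (Flammable Liquid).
Total Category FL: (two 2.29 L containers = 4.58 L) + (two 3.79 L containers = 7.58 L) + 5.83 L = 17.99 L.
17.99 L ≤ 25 L (rail limit, Category FL) — within limit.

Yes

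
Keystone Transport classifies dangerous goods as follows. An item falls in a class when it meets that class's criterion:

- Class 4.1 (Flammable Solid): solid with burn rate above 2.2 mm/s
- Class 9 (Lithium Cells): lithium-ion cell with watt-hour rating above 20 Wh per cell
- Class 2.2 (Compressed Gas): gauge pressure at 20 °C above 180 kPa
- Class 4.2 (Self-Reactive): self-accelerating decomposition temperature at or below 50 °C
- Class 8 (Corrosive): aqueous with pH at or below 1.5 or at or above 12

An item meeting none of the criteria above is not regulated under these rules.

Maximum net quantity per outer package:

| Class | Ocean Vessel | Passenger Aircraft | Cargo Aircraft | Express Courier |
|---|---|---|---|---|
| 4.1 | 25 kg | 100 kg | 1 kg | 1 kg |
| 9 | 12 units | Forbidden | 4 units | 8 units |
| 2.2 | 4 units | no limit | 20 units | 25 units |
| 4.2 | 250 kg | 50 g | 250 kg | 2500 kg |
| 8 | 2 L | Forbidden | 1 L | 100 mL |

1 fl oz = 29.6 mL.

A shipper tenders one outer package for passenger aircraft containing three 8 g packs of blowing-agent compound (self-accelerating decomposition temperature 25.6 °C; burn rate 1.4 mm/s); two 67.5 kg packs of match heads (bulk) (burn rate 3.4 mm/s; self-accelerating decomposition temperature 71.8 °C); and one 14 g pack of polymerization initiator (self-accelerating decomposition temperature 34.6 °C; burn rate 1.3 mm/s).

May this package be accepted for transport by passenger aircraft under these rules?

No

The blowing-agent compound has self-accelerating decomposition temperature 25.6 °C, which is ≤ 50 °C, so it is Class 4.2 (Self-Reactive).
Match heads (bulk): burn rate 3.4 mm/s > 2.2 mm/s → Class 4.1 (Flammable Solid).
Self-accelerating decomposition temperature 34.6 °C meets the Class 4.2 criterion (Self-Reactive), so the polymerization initiator is Class 4.2.
Class 4.1 quantity: two 67.5 kg packs = 135 kg.
That exceeds the Class 4.1 passenger aircraft limit of 100 kg.
Total Class 4.2: (three 8 g packs = 24 g) + 14 g = 38 g.
38 g ≤ 50 g (passenger aircraft limit, Class 4.2) — within limit.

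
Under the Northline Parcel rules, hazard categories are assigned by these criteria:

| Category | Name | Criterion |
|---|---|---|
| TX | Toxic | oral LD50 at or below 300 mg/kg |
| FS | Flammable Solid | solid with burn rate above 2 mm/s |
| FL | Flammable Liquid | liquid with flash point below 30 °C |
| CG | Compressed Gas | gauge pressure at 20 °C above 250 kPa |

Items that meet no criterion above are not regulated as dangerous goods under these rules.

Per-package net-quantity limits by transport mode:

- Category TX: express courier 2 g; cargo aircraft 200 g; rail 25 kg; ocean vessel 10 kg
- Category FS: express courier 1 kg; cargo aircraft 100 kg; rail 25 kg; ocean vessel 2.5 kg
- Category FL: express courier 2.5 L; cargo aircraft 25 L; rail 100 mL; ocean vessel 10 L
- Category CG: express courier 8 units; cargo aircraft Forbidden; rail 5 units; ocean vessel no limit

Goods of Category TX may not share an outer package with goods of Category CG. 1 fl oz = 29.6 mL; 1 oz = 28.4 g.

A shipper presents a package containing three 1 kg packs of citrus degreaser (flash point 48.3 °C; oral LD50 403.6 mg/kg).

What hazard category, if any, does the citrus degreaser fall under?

Not regulated

oral LD50 403.6 mg/kg is not below 300 mg/kg, so Category TX does not apply.
flash point 48.3 °C is not below 30 °C, so Category FL does not apply.
No criterion is met, so the item is not regulated.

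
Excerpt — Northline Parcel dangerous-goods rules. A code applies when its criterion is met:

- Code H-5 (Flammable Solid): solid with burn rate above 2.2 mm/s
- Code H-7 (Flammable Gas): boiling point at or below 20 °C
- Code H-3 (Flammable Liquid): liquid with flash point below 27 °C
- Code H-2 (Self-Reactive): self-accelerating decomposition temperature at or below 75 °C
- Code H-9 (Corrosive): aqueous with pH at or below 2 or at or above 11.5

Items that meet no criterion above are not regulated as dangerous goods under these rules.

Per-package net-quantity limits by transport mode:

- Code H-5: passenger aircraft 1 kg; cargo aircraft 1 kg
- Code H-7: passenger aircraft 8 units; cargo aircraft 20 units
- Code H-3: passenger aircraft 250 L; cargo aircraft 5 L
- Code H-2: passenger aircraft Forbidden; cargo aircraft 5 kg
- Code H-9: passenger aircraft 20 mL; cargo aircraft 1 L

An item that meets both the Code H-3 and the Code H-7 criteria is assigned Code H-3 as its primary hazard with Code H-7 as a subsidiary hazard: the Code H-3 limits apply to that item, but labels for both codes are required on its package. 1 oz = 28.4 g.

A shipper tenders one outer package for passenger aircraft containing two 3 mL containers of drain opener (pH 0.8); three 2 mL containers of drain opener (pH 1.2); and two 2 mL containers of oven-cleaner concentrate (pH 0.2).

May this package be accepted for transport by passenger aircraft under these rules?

Yes

The drain opener has pH 0.8, which is ≤ 2, so it is Code H-9 (Corrosive).
The drain opener has pH 1.2, which is ≤ 2, so it is Code H-9 (Corrosive).
Oven-cleaner concentrate: pH 0.2 ≤ 2 → Code H-9 (Corrosive).
Total Code H-9: (two 3 mL containers = 6 mL) + (three 2 mL containers = 6 mL) + (two 2 mL containers = 4 mL) = 16 mL.
16 mL ≤ 20 mL (passenger aircraft limit, Code H-9) — within limit.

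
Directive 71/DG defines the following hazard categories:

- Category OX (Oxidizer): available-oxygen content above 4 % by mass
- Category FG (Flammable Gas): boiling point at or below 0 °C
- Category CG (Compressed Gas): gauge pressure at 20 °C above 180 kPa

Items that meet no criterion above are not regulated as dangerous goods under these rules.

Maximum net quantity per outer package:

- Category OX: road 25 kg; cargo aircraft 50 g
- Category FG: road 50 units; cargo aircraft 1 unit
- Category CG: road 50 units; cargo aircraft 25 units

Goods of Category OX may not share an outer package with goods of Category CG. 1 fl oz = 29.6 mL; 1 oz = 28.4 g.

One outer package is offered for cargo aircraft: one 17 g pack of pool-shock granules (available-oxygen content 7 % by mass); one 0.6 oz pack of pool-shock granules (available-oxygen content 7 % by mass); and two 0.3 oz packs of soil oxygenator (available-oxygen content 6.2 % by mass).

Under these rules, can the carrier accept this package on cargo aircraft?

Available-oxygen content 7 % by mass meets the Category OX criterion (Oxidizer), so the pool-shock granules are Category OX.
Available-oxygen content 7 % by mass meets the Category OX criterion (Oxidizer), so the pool-shock granules are Category OX.
With available-oxygen content 6.2 % by mass (> 4 % by mass), the soil oxygenator falls in Category OX.
Category OX net quantity: 17 g + (one 0.6 oz pack = 17.04 g) + (two 0.3 oz packs = 17.04 g) = 51.08 g.
51.08 g exceeds the cargo aircraft limit of 50 g for Category OX.

No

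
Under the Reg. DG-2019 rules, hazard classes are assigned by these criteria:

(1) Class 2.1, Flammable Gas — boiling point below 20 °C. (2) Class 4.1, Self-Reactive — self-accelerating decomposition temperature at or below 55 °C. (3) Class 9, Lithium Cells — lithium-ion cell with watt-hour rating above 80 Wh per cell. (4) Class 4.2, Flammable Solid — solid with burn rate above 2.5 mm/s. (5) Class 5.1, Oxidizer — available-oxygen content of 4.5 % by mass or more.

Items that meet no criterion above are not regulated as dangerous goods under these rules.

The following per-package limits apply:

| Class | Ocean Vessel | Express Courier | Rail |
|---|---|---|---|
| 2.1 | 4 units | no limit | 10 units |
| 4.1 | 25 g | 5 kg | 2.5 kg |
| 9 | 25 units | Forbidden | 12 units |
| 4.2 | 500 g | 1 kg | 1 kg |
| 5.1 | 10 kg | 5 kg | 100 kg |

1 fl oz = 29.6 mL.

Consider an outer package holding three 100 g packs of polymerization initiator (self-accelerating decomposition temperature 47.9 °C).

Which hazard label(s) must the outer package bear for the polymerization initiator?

With self-accelerating decomposition temperature 47.9 °C (≤ 55 °C), the polymerization initiator falls in Class 4.1.
Only the Class 4.1 label is required.

Class 4.1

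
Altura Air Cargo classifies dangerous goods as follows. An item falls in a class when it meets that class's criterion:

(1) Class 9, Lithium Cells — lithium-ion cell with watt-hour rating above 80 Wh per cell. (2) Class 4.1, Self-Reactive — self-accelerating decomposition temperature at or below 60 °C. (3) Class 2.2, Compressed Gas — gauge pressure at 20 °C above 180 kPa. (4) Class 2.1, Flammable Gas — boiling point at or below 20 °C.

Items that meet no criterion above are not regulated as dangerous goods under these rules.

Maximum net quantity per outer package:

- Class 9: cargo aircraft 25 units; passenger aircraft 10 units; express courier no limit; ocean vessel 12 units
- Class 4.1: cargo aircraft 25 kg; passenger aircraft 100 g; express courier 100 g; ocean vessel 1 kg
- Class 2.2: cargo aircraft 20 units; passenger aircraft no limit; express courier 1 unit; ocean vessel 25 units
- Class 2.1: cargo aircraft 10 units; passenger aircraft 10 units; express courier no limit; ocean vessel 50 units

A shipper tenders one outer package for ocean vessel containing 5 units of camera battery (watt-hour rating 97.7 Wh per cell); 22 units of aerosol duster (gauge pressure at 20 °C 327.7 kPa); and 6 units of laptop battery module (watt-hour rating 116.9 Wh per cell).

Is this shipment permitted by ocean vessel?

Yes

The camera battery has watt-hour rating 97.7 Wh per cell, which is > 80 Wh per cell, so it is Class 9 (Lithium Cells).
Aerosol duster: gauge pressure at 20 °C 327.7 kPa > 180 kPa → Class 2.2 (Compressed Gas).
Laptop battery module: watt-hour rating 116.9 Wh per cell > 80 Wh per cell → Class 9 (Lithium Cells).
Class 9 net quantity: 5 units + 6 units = 11 units.
11 units is within the ocean vessel limit of 12 units for Class 9.
Class 2.2 quantity: 22 units.
22 units ≤ 25 units (ocean vessel limit, Class 2.2) — within limit.
Every hazard class is within its ocean vessel limit and no segregation rule is violated.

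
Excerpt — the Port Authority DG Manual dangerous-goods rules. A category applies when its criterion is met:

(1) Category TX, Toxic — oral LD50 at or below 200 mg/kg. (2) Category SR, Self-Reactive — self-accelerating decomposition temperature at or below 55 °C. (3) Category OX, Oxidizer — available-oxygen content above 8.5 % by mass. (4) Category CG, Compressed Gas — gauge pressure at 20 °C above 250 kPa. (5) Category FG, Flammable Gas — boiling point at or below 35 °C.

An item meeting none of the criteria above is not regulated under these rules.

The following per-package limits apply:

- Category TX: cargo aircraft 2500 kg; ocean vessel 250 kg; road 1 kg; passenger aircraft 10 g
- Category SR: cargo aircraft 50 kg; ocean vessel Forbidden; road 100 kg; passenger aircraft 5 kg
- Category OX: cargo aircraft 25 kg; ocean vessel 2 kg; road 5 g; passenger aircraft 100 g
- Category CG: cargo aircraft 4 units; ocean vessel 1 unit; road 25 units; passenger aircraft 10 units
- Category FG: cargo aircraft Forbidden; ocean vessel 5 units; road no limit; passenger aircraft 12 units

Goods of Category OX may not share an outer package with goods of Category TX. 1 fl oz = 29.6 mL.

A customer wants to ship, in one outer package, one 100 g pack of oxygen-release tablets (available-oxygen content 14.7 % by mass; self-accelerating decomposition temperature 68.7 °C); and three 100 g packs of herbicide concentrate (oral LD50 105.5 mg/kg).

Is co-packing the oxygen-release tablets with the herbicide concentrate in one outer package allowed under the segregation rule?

No

Oxygen-release tablets: available-oxygen content 14.7 % by mass > 8.5 % by mass → Category OX (Oxidizer).
Oral LD50 105.5 mg/kg meets the Category TX criterion (Toxic), so the herbicide concentrate is Category TX.
Category OX and Category TX may not share an outer package.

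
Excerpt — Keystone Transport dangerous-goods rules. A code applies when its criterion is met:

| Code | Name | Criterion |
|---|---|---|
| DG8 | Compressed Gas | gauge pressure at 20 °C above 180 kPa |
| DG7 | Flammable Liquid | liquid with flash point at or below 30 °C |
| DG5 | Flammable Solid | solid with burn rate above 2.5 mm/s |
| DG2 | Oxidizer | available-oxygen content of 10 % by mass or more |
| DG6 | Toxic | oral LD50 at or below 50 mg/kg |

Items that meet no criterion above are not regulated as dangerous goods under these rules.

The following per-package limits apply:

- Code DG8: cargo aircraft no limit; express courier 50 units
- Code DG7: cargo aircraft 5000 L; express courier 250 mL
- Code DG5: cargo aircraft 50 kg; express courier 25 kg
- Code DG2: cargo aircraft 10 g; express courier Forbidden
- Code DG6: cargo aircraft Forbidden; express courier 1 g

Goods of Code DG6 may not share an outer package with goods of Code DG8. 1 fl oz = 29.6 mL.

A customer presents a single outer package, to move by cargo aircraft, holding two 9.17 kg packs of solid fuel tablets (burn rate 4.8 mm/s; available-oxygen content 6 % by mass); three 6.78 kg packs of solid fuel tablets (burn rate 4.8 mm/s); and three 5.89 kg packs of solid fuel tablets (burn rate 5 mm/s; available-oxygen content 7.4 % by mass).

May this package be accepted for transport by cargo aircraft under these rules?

No

With burn rate 4.8 mm/s (> 2.5 mm/s), the solid fuel tablets fall in Code DG5.
The solid fuel tablets have burn rate 4.8 mm/s, which is > 2.5 mm/s, so they are Code DG5 (Flammable Solid).
Burn rate 5 mm/s meets the Code DG5 criterion (Flammable Solid), so the solid fuel tablets are Code DG5.
Code DG5 net quantity: (two 9.17 kg packs = 18.34 kg) + (three 6.78 kg packs = 20.34 kg) + (three 5.89 kg packs = 17.67 kg) = 56.35 kg.
That exceeds the Code DG5 cargo aircraft limit of 50 kg.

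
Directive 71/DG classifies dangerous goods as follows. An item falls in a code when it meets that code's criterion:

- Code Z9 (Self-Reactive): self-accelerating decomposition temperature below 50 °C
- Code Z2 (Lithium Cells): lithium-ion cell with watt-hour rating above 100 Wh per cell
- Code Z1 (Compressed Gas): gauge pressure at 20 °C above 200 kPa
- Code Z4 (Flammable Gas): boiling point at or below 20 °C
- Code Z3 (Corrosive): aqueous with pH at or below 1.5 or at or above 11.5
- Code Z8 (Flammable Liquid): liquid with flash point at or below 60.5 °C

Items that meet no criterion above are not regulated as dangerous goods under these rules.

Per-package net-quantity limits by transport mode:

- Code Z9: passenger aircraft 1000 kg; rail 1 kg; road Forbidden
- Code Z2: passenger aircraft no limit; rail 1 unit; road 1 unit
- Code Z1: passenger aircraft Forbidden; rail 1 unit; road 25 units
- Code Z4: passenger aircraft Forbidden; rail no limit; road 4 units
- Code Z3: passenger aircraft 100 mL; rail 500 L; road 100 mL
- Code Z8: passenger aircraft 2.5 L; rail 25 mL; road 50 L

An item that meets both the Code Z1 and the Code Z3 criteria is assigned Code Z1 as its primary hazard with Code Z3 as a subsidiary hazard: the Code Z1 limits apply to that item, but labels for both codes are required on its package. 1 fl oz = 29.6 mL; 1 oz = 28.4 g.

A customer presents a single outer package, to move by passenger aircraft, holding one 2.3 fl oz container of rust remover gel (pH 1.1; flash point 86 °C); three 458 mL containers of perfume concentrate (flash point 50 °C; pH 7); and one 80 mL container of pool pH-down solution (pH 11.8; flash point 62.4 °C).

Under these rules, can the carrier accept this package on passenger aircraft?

With pH 1.1 (≤ 1.5), the rust remover gel falls in Code Z3.
The perfume concentrate has flash point 50 °C, which is ≤ 60.5 °C, so it is Code Z8 (Flammable Liquid).
Pool pH-down solution: pH 11.8 ≥ 11.5 → Code Z3 (Corrosive).
Code Z3 net quantity: (one 2.3 fl oz container = 68.08 mL) + 80 mL = 148.08 mL.
148.08 mL > 100 mL (passenger aircraft limit, Code Z3) — over the limit.
Code Z8 quantity: three 458 mL containers = 1.374 L.
1.374 L ≤ 2.5 L (passenger aircraft limit, Code Z8) — within limit.

No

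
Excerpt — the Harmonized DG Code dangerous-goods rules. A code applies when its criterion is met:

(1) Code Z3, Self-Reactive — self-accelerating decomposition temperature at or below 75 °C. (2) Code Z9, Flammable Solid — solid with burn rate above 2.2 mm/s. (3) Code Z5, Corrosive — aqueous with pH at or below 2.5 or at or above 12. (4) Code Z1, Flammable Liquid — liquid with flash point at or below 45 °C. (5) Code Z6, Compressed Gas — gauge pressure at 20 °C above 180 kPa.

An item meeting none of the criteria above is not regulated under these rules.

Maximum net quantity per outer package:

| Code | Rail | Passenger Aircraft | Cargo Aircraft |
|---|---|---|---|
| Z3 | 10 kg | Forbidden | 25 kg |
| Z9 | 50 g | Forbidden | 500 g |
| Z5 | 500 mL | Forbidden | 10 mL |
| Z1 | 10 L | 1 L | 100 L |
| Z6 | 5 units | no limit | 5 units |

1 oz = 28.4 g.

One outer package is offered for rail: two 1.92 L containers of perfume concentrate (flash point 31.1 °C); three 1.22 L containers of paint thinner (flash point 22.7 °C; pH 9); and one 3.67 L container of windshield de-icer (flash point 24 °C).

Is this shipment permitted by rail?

No

The perfume concentrate has flash point 31.1 °C, which is ≤ 45 °C, so it is Code Z1 (Flammable Liquid).
Paint thinner: flash point 22.7 °C ≤ 45 °C → Code Z1 (Flammable Liquid).
With flash point 24 °C (≤ 45 °C), the windshield de-icer falls in Code Z1.
Total Code Z1: (two 1.92 L containers = 3.84 L) + (three 1.22 L containers = 3.66 L) + 3.67 L = 11.17 L.
11.17 L exceeds the rail limit of 10 L for Code Z1.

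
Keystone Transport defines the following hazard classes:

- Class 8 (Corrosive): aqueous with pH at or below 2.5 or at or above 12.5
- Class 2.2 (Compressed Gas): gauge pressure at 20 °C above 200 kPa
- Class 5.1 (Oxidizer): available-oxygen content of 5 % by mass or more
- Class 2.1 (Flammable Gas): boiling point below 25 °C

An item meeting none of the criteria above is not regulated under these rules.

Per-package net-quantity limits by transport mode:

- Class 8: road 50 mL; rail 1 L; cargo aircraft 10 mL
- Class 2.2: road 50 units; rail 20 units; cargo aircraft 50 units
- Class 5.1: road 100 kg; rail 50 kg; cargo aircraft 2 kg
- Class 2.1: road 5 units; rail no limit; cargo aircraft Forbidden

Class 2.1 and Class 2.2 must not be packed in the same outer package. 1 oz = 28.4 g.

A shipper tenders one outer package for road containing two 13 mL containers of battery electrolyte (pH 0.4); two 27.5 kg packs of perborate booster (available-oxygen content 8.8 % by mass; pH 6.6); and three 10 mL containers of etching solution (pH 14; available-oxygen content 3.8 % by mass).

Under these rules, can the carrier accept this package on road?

No

pH 0.4 meets the Class 8 criterion (Corrosive), so the battery electrolyte is Class 8.
With available-oxygen content 8.8 % by mass (≥ 5 % by mass), the perborate booster falls in Class 5.1.
pH 14 meets the Class 8 criterion (Corrosive), so the etching solution is Class 8.
Total Class 8: (two 13 mL containers = 26 mL) + (three 10 mL containers = 30 mL) = 56 mL.
That exceeds the Class 8 road limit of 50 mL.
Class 5.1 quantity: two 27.5 kg packs = 55 kg.
That is within the Class 5.1 road limit of 100 kg.
The segregation rule (Class 2.1 with Class 2.2) does not apply to Class 8 with Class 5.1.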